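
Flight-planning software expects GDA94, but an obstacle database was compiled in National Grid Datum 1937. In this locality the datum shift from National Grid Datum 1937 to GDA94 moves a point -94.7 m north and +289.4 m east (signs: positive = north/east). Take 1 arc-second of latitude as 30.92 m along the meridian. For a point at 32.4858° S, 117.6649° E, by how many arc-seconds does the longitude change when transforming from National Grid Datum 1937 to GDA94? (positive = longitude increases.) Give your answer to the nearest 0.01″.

Δλ = 11.10″

At latitude -32.4858°, cos φ = 0.843525.
1″ of longitude at this latitude = 30.92 × cos φ = 26.0818 m, so Δλ = 289.4 / 26.0818 = 11.096″.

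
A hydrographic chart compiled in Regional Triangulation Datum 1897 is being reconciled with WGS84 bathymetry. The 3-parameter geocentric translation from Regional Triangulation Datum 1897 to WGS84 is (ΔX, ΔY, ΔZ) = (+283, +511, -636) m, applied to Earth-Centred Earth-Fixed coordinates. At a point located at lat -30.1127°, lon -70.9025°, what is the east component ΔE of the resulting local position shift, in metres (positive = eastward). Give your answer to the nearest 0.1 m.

ΔE = 434.6 m

At φ = -30.1127°, λ = -70.9025°: sin φ = -0.501702, cos φ = 0.865040, sin λ = -0.944963, cos λ = 0.327177.
ΔE = −sin λ·ΔX + cos λ·ΔY = −(-0.944963)·(283) + (0.327177)·(511) = 434.61 m.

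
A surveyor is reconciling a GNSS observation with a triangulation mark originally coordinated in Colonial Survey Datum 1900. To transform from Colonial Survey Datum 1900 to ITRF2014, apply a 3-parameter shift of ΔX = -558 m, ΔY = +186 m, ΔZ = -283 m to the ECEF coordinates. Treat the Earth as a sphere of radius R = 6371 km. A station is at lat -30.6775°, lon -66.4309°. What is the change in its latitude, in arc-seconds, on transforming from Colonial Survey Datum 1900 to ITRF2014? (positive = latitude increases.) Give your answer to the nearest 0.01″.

Δφ = -14.38″

sin φ = -0.510205, cos φ = 0.860053, sin λ = -0.916579, cos λ = 0.399855.
North component: ΔN = −sin φ cos λ·ΔX − sin φ sin λ·ΔY + cos φ·ΔZ = −(-0.510205)(0.399855)(-558) − (-0.510205)(-0.916579)(186) + (0.860053)(-283) = -444.21 m.
1° of latitude spans πR/180 = 111195 m, so Δφ = -444.21 / 111195 × 3600 = -14.382″.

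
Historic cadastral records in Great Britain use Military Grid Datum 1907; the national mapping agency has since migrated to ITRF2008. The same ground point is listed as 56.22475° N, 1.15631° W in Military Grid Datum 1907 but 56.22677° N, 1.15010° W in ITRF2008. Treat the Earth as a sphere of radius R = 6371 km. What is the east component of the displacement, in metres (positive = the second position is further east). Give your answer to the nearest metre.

ΔE = 384 m

Δφ = 56.22677° − 56.22475° = +0.00202°; Δλ = -1.15010° − -1.15631° = +0.00621°.
1° along a meridian = πR/180 = 111195 m.
ΔN = Δφ × 111195 = 224.6 m; ΔE = Δλ × 111195 × cos(56.22475°) = +0.00621 × 111195 × 0.555937 = 383.9 m.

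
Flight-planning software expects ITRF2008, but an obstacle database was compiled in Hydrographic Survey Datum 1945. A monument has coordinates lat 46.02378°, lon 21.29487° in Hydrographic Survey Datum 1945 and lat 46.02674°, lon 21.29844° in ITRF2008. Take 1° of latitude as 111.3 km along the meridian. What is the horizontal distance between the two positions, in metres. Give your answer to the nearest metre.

430 m

Δφ = 46.02674° − 46.02378° = +0.00296°; Δλ = 21.29844° − 21.29487° = +0.00357°.
ΔN = Δφ × 111300 = 329.4 m; ΔE = Δλ × 111300 × cos(46.02378°) = +0.00357 × 111300 × 0.694360 = 275.9 m.
Distance = √(ΔE² + ΔN²) = √(275.9² + 329.4²) = 429.7 m.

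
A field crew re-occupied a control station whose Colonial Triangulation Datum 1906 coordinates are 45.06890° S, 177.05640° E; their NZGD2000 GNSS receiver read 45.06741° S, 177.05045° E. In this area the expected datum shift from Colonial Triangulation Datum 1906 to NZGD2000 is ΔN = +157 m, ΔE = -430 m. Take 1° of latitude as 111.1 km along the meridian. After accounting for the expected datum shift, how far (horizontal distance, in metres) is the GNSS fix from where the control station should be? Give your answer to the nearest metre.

Observed coordinate differences: Δφ = +0.00149°, Δλ = -0.00595°.
Converting to metres (1° lat = 111100 m, cos φ = 0.706256): observed ΔN = 165.5 m, observed ΔE = -466.9 m.
Subtracting the expected shift leaves a residual of 165.5 − (157) = 8.5 m north and -466.9 − (-430) = -36.9 m east.
Residual distance = √(8.5² + (-36.9)²) = 37.8 m.

38 m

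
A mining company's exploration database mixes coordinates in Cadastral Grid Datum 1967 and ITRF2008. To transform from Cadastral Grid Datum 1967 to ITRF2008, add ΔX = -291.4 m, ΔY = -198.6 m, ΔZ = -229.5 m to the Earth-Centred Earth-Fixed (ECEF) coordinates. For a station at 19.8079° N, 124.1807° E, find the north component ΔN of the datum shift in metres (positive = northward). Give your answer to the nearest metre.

ΔN = -216 m

The local north axis is (−sin φ cos λ, −sin φ sin λ, cos φ), giving ΔN = -55.476 + 55.675 − 215.921 = -215.72 m.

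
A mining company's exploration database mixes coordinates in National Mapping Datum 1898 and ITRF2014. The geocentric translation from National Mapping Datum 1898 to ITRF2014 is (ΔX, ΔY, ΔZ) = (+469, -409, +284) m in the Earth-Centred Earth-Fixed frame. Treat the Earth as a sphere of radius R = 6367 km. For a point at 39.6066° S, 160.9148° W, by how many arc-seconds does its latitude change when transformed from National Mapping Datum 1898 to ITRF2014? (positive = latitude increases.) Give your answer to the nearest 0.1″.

sin φ = -0.637513, cos φ = 0.770440, sin λ = -0.326974, cos λ = -0.945033.
North component: ΔN = −sin φ cos λ·ΔX − sin φ sin λ·ΔY + cos φ·ΔZ = −(-0.637513)(-0.945033)(469) − (-0.637513)(-0.326974)(-409) + (0.770440)(284) = 21.50 m.
1° of latitude spans πR/180 = 111125 m, so Δφ = 21.50 / 111125 × 3600 = 0.697″.

Δφ = 0.7″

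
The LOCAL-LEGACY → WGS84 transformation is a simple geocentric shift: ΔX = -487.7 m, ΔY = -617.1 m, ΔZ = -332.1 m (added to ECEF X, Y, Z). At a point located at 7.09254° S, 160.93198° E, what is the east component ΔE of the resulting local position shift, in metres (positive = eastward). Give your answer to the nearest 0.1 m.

ΔE = 742.6 m

The local east axis at (φ, λ) is (−sin λ, cos λ, 0), so ΔE = −sin(160.93198°)·(-487.7) + cos(160.93198°)·(-617.1) = 742.57 m.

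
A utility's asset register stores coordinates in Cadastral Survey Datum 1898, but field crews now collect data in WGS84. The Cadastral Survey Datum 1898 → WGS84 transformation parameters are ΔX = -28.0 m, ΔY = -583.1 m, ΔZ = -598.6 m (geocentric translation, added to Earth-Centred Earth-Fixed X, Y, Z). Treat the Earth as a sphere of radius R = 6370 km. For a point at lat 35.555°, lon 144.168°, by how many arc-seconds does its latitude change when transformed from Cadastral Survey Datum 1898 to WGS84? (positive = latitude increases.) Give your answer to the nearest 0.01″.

Δφ = -9.77″

sin φ = 0.581484, cos φ = 0.813558, sin λ = 0.585411, cos λ = -0.810737.
North component: ΔN = −sin φ cos λ·ΔX − sin φ sin λ·ΔY + cos φ·ΔZ = −(0.581484)(-0.810737)(-28.0) − (0.581484)(0.585411)(-583.1) + (0.813558)(-598.6) = -301.70 m.
1° of latitude spans πR/180 = 111177 m, so Δφ = -301.70 / 111177 × 3600 = -9.769″.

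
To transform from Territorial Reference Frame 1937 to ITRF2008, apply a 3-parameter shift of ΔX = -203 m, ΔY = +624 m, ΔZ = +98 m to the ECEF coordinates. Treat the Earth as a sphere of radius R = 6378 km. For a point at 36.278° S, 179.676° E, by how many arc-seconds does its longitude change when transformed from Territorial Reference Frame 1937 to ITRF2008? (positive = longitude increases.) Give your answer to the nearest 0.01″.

Δλ = -24.99″

sin φ = -0.591704, cos φ = 0.806156, sin λ = 0.005655, cos λ = -0.999984.
East component: ΔE = −sin λ·ΔX + cos λ·ΔY = −(0.005655)(-203) + (-0.999984)(624) = -622.84 m.
1° of latitude spans πR/180 = 111317 m; at latitude φ, 1° of longitude spans that × cos φ = 89738.9 m, so Δλ = -622.84 / 89738.9 × 3600 = -24.986″.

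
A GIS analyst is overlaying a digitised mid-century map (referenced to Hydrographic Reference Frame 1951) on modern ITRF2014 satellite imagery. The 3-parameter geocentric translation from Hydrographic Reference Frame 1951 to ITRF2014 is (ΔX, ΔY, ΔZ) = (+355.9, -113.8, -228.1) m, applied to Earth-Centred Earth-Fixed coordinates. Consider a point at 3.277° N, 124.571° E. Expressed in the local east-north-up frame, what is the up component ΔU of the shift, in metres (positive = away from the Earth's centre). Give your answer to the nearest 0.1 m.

ΔU = -308.2 m

At φ = 3.277°, λ = 124.571°: sin φ = 0.057163, cos φ = 0.998365, sin λ = 0.823424, cos λ = -0.567427.
ΔU = cos φ cos λ·ΔX + cos φ sin λ·ΔY + sin φ·ΔZ = (0.998365)(-0.567427)(355.9) + (0.998365)(0.823424)(-113.8) + (0.057163)(-228.1) = -308.21 m.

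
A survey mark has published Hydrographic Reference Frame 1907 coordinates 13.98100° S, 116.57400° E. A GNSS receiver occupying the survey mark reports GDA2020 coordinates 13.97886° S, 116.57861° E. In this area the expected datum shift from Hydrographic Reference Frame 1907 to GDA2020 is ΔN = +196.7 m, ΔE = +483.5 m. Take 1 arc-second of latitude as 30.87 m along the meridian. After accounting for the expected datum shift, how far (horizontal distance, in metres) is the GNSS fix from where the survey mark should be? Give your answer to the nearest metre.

Observed coordinate differences: Δφ = +0.00214°, Δλ = +0.00461°.
Converting to metres (1° lat = 111132 m, cos φ = 0.970376): observed ΔN = 237.8 m, observed ΔE = 497.1 m.
Subtracting the expected shift leaves a residual of 237.8 − (196.7) = 41.1 m north and 497.1 − (483.5) = 13.6 m east.
Residual distance = √(41.1² + 13.6²) = 43.3 m.

43 m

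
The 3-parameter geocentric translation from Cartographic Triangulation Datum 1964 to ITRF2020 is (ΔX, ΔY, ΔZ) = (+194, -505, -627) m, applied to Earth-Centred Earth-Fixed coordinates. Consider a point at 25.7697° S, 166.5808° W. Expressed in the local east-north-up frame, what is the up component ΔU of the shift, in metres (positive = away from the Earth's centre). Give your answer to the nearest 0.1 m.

ΔU = 208.2 m

The local up (radial) axis is (cos φ cos λ, cos φ sin λ, sin φ), giving ΔU = -169.937 + 105.542 + 272.591 = 208.20 m.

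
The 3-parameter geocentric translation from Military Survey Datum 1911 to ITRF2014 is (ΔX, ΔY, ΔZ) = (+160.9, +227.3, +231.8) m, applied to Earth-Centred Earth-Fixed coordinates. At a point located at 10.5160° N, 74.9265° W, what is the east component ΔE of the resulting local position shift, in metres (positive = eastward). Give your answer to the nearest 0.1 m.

ΔE = 214.5 m

The local east axis at (φ, λ) is (−sin λ, cos λ, 0), so ΔE = −sin(-74.9265°)·160.9 + cos(-74.9265°)·227.3 = 214.48 m.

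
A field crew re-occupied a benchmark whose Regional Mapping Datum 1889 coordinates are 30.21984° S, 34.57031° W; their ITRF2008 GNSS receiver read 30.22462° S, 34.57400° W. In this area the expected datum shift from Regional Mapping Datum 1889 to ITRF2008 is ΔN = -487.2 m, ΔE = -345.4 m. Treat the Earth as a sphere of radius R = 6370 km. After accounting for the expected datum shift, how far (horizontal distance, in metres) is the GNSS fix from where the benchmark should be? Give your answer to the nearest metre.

Observed coordinate differences: Δφ = -0.00478°, Δλ = -0.00369°.
Converting to metres (1° lat = 111177 m, cos φ = 0.864101): observed ΔN = -531.4 m, observed ΔE = -354.5 m.
Subtracting the expected shift leaves a residual of -531.4 − (-487.2) = -44.2 m north and -354.5 − (-345.4) = -9.1 m east.
Residual distance = √((-44.2)² + (-9.1)²) = 45.2 m.

45 m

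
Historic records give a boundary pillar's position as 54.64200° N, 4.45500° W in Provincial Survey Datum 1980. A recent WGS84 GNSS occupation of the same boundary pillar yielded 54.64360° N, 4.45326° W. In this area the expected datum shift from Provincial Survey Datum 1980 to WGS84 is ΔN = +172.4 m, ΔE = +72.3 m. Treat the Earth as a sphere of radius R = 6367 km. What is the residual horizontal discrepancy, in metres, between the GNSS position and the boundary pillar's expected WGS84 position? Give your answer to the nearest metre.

Observed coordinate differences: Δφ = +0.00160°, Δλ = +0.00174°.
Converting to metres (1° lat = 111125 m, cos φ = 0.578683): observed ΔN = 177.8 m, observed ΔE = 111.9 m.
Subtracting the expected shift leaves a residual of 177.8 − (172.4) = 5.4 m north and 111.9 − (72.3) = 39.6 m east.
Residual distance = √(5.4² + 39.6²) = 40.0 m.

40 m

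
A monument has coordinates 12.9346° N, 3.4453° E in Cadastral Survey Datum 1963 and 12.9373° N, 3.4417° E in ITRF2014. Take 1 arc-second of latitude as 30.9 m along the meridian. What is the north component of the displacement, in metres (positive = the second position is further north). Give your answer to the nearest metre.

ΔN = 300 m

Δφ = 12.9373° − 12.9346° = +0.0027°; Δλ = 3.4417° − 3.4453° = -0.0036°.
1° of latitude = 3600 × 30.90 = 111240 m.
ΔN = Δφ × 111240 = 300.3 m; ΔE = Δλ × 111240 × cos(12.9346°) = -0.0036 × 111240 × 0.974626 = -390.3 m.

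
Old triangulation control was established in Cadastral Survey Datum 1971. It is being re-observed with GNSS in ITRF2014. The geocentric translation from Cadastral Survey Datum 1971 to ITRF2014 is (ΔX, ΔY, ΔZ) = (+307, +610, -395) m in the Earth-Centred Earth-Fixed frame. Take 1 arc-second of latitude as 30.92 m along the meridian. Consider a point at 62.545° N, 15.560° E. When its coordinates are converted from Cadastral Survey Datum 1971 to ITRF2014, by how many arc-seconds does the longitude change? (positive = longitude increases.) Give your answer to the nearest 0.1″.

sin φ = 0.887373, cos φ = 0.461052, sin λ = 0.268247, cos λ = 0.963350.
East component: ΔE = −sin λ·ΔX + cos λ·ΔY = −(0.268247)(307) + (0.963350)(610) = 505.29 m.
1° of latitude spans 3600 × 30.92 = 111312 m; at latitude φ, 1° of longitude spans that × cos φ = 51320.6 m, so Δλ = 505.29 / 51320.6 × 3600 = 35.445″.

Δλ = 35.4″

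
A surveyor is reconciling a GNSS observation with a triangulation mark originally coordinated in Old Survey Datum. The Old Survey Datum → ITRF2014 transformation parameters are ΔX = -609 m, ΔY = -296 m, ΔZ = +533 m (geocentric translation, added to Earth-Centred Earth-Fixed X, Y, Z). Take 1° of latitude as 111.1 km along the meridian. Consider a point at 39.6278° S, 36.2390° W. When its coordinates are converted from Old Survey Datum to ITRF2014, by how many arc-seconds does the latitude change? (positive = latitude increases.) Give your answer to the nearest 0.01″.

sin φ = -0.637798, cos φ = 0.770204, sin λ = -0.591155, cos λ = 0.806558.
North component: ΔN = −sin φ cos λ·ΔX − sin φ sin λ·ΔY + cos φ·ΔZ = −(-0.637798)(0.806558)(-609) − (-0.637798)(-0.591155)(-296) + (0.770204)(533) = 208.84 m.
1° of latitude spans 111100 m, so Δφ = 208.84 / 111100 × 3600 = 6.767″.

Δφ = 6.77″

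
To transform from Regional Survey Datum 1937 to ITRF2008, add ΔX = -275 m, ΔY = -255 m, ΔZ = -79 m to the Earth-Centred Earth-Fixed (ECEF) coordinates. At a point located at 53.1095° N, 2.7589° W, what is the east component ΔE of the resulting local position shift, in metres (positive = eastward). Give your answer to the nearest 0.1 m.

The local east axis at (φ, λ) is (−sin λ, cos λ, 0), so ΔE = −sin(-2.7589°)·(-275) + cos(-2.7589°)·(-255) = -267.94 m.

ΔE = -267.9 m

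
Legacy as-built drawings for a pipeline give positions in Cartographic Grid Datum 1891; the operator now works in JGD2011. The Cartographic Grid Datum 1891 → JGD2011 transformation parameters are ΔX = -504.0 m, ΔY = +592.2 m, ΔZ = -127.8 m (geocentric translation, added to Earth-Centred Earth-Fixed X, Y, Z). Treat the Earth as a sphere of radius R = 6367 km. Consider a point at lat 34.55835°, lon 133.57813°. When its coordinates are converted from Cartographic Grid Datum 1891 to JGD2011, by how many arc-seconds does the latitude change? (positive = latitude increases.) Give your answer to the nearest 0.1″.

sin φ = 0.567245, cos φ = 0.823549, sin λ = 0.724435, cos λ = -0.689343.
North component: ΔN = −sin φ cos λ·ΔX − sin φ sin λ·ΔY + cos φ·ΔZ = −(0.567245)(-0.689343)(-504.0) − (0.567245)(0.724435)(592.2) + (0.823549)(-127.8) = -545.68 m.
1° of latitude spans πR/180 = 111125 m, so Δφ = -545.68 / 111125 × 3600 = -17.678″.

Δφ = -17.7″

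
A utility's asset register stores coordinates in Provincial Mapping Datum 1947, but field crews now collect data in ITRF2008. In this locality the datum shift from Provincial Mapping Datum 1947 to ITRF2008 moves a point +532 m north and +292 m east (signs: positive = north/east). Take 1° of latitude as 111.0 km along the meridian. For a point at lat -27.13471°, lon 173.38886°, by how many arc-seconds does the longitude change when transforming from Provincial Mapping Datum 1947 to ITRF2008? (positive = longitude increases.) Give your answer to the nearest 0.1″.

At latitude -27.13471°, cos φ = 0.889937.
1° of longitude at this latitude = 111.0 × cos φ = 98.78 km, so Δλ = 292.0 / 98783.0 = 0.0029560° = 10.642″.

Δλ = 10.6″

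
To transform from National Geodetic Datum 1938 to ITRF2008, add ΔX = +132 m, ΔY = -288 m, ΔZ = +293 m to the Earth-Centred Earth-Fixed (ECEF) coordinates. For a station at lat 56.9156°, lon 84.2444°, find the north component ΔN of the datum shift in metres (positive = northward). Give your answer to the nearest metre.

ΔN = 389 m

The local north axis is (−sin φ cos λ, −sin φ sin λ, cos φ), giving ΔN = -11.091 + 240.089 + 159.941 = 388.94 m.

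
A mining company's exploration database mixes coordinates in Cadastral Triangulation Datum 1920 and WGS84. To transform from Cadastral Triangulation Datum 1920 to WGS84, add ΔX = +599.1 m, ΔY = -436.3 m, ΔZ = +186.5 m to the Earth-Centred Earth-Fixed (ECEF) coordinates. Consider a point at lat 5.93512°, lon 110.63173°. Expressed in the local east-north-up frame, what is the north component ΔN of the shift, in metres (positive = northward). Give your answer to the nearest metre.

ΔN = 250 m

The local north axis is (−sin φ cos λ, −sin φ sin λ, cos φ), giving ΔN = 21.828 + 42.221 + 185.500 = 249.55 m.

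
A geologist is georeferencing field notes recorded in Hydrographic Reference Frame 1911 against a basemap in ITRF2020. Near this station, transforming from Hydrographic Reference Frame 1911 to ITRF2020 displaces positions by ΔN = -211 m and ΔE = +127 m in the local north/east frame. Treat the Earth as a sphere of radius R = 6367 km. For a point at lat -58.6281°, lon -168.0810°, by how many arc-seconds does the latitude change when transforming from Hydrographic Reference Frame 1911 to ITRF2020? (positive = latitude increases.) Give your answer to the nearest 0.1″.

On a sphere of radius R, 1 rad of latitude = R, so Δφ = ΔN / R = -211.0 / 6367000 = -3.3140e-05 rad = -6.836″.

Δφ = -6.8″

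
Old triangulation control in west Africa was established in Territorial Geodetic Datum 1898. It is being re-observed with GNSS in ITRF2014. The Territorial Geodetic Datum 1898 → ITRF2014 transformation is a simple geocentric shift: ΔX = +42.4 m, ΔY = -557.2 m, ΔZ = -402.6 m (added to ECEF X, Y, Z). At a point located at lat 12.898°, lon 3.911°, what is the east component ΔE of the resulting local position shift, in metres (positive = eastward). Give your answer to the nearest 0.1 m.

ΔE = -558.8 m

At φ = 12.898°, λ = 3.911°: sin φ = 0.223216, cos φ = 0.974769, sin λ = 0.068207, cos λ = 0.997671.
ΔE = −sin λ·ΔX + cos λ·ΔY = −(0.068207)·(42.4) + (0.997671)·(-557.2) = -558.79 m.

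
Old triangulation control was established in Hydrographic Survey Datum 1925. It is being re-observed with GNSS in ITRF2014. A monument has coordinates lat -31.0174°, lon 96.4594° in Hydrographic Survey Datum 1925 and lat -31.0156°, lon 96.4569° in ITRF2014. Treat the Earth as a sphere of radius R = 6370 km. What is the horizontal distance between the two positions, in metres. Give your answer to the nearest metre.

Δφ = -31.0156° − -31.0174° = +0.0018°; Δλ = 96.4569° − 96.4594° = -0.0025°.
1° along a meridian = πR/180 = 111177 m.
ΔN = Δφ × 111177 = 200.1 m; ΔE = Δλ × 111177 × cos(-31.0174°) = -0.0025 × 111177 × 0.857011 = -238.2 m.
Distance = √(ΔE² + ΔN²) = √((-238.2)² + 200.1²) = 311.1 m.

311 m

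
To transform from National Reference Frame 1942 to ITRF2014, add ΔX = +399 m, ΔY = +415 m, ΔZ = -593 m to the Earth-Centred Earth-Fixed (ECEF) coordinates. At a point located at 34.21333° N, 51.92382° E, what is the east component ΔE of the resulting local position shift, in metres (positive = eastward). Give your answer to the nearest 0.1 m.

The local east axis at (φ, λ) is (−sin λ, cos λ, 0), so ΔE = −sin(51.92382°)·399 + cos(51.92382°)·415 = -58.16 m.

ΔE = -58.2 m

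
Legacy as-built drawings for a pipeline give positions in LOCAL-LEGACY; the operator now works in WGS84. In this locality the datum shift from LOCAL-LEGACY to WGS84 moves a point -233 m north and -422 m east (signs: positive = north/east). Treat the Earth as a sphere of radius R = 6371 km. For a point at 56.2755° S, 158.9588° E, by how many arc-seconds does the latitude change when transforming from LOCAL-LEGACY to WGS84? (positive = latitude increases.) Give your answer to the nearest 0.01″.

On a sphere of radius R, 1 rad of latitude = R, so Δφ = ΔN / R = -233.0 / 6371000 = -3.6572e-05 rad = -7.544″.

Δφ = -7.54″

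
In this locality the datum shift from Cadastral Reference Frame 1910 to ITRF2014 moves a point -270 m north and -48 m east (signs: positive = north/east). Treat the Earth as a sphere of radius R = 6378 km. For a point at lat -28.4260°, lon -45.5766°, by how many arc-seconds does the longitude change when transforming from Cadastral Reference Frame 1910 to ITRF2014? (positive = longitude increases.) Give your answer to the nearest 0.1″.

Δλ = -1.8″

At latitude -28.4260°, cos φ = 0.879433.
One radian of longitude at latitude φ spans R cos φ, so Δλ = ΔE / (R cos φ) = -48.0 / (6378000 × 0.879433) = -8.5576e-06 rad = -1.765″.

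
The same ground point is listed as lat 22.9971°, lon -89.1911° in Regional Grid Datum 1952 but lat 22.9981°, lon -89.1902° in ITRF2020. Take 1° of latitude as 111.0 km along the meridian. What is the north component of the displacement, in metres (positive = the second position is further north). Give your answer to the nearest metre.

ΔN = 111 m

Δφ = 22.9981° − 22.9971° = +0.0010°; Δλ = -89.1902° − -89.1911° = +0.0009°.
ΔN = Δφ × 111000 = 111.0 m; ΔE = Δλ × 111000 × cos(22.9971°) = +0.0009 × 111000 × 0.920525 = 92.0 m.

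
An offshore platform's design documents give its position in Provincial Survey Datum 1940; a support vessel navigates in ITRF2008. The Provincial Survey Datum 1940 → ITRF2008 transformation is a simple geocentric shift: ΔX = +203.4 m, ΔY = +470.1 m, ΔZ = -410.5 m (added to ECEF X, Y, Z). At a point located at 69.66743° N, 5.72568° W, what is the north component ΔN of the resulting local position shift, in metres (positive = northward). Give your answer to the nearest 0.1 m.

The local north axis is (−sin φ cos λ, −sin φ sin λ, cos φ), giving ΔN = -189.775 + 43.978 − 142.636 = -288.43 m.

ΔN = -288.4 m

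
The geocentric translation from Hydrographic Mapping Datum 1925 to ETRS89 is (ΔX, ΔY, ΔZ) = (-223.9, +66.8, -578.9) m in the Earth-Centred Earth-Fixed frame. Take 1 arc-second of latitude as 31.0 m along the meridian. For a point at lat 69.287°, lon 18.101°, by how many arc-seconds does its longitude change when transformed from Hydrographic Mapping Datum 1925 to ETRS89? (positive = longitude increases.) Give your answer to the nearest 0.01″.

sin φ = 0.935364, cos φ = 0.353687, sin λ = 0.310693, cos λ = 0.950510.
East component: ΔE = −sin λ·ΔX + cos λ·ΔY = −(0.310693)(-223.9) + (0.950510)(66.8) = 133.06 m.
1° of latitude spans 3600 × 31.00 = 111600 m; at latitude φ, 1° of longitude spans that × cos φ = 39471.5 m, so Δλ = 133.06 / 39471.5 × 3600 = 12.136″.

Δλ = 12.14″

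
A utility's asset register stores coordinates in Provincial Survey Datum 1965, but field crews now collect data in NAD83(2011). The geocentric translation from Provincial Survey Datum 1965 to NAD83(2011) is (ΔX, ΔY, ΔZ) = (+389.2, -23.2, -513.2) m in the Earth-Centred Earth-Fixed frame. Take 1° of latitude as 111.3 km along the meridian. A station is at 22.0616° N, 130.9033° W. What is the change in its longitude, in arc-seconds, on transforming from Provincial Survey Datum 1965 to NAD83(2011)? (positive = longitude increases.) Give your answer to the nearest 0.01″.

sin φ = 0.375603, cos φ = 0.926781, sin λ = -0.755816, cos λ = -0.654784.
East component: ΔE = −sin λ·ΔX + cos λ·ΔY = −(-0.755816)(389.2) + (-0.654784)(-23.2) = 309.35 m.
1° of latitude spans 111300 m; at latitude φ, 1° of longitude spans that × cos φ = 103150.7 m, so Δλ = 309.35 / 103150.7 × 3600 = 10.797″.

Δλ = 10.80″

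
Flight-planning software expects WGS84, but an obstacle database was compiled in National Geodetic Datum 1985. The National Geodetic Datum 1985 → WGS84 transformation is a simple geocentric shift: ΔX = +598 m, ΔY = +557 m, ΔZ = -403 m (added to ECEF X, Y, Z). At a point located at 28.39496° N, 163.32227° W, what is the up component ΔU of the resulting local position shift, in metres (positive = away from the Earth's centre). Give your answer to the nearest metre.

At φ = 28.39496°, λ = -163.32227°: sin φ = 0.475547, cos φ = 0.879690, sin λ = -0.286988, cos λ = -0.957934.
ΔU = cos φ cos λ·ΔX + cos φ sin λ·ΔY + sin φ·ΔZ = (0.879690)(-0.957934)(598) + (0.879690)(-0.286988)(557) + (0.475547)(-403) = -836.19 m.

ΔU = -836 m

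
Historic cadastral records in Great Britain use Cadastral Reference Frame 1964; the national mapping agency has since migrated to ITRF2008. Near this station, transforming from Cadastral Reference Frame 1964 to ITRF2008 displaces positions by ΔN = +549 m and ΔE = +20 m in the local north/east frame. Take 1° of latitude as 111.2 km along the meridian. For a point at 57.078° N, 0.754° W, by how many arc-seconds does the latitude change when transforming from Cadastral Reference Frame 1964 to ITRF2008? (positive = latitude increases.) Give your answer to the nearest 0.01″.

Δφ = 17.77″

1° of latitude = 111.2 km, so Δφ = 549.0 / 111200 = 0.0049371° = 17.773″.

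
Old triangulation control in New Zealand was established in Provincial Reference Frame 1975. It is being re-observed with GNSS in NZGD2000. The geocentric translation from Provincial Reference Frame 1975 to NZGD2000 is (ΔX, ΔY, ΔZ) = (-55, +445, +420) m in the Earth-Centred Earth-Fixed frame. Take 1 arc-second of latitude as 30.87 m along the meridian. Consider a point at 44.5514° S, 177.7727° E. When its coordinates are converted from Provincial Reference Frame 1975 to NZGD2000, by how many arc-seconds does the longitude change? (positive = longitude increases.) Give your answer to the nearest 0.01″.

sin φ = -0.701549, cos φ = 0.712621, sin λ = 0.038864, cos λ = -0.999245.
East component: ΔE = −sin λ·ΔX + cos λ·ΔY = −(0.038864)(-55) + (-0.999245)(445) = -442.53 m.
1° of latitude spans 3600 × 30.87 = 111132 m; at latitude φ, 1° of longitude spans that × cos φ = 79195.0 m, so Δλ = -442.53 / 79195.0 × 3600 = -20.116″.

Δλ = -20.12″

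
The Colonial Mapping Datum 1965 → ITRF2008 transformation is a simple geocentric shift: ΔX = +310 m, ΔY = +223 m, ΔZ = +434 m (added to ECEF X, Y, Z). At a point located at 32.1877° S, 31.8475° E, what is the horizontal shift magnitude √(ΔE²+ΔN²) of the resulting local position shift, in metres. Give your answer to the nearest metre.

571 m

At φ = -32.1877°, λ = 31.8475°: sin φ = -0.532695, cos φ = 0.846308, sin λ = 0.527660, cos λ = 0.849456.
ΔE = −sin λ·ΔX + cos λ·ΔY = −(0.527660)·(310) + (0.849456)·(223) = 25.85 m.
ΔN = −sin φ cos λ·ΔX − sin φ sin λ·ΔY + cos φ·ΔZ = −(-0.532695)(0.849456)(310) − (-0.532695)(0.527660)(223) + (0.846308)(434) = 570.25 m.
Horizontal magnitude = √(ΔE² + ΔN²) = √(25.85² + 570.25²) = 570.84 m.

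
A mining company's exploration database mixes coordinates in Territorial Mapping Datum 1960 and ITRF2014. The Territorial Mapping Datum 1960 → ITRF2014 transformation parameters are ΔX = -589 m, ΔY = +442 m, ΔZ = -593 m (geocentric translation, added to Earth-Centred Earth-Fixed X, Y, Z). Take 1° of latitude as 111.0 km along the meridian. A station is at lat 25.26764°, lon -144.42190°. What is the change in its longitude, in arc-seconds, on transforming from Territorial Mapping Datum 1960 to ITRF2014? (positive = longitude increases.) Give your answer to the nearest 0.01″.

sin φ = 0.426847, cos φ = 0.904324, sin λ = -0.581812, cos λ = -0.813323.
East component: ΔE = −sin λ·ΔX + cos λ·ΔY = −(-0.581812)(-589) + (-0.813323)(442) = -702.18 m.
1° of latitude spans 111000 m; at latitude φ, 1° of longitude spans that × cos φ = 100379.9 m, so Δλ = -702.18 / 100379.9 × 3600 = -25.183″.

Δλ = -25.18″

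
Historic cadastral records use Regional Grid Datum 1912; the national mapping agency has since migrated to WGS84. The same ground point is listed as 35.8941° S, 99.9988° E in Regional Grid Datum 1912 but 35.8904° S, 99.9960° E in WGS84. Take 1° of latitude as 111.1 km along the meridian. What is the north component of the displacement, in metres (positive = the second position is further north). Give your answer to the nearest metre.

Δφ = -35.8904° − -35.8941° = +0.0037°; Δλ = 99.9960° − 99.9988° = -0.0028°.
ΔN = Δφ × 111100 = 411.1 m; ΔE = Δλ × 111100 × cos(-35.8941°) = -0.0028 × 111100 × 0.810102 = -252.0 m.

ΔN = 411 m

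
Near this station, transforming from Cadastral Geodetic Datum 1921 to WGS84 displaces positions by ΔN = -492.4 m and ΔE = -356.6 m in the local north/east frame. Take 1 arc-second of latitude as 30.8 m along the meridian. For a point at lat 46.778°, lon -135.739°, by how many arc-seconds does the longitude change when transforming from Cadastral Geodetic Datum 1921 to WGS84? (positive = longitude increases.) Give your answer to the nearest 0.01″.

Δλ = -16.91″

At latitude 46.778°, cos φ = 0.684827.
1″ of longitude at this latitude = 30.80 × cos φ = 21.0927 m, so Δλ = -356.6 / 21.0927 = -16.906″.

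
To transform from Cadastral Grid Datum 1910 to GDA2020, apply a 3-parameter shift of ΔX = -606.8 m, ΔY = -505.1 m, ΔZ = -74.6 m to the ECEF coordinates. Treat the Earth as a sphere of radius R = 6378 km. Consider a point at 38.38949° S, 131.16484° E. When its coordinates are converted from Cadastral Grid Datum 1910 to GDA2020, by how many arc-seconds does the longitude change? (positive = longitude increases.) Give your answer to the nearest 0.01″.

Δλ = 32.57″

sin φ = -0.621004, cos φ = 0.783807, sin λ = 0.752819, cos λ = -0.658228.
East component: ΔE = −sin λ·ΔX + cos λ·ΔY = −(0.752819)(-606.8) + (-0.658228)(-505.1) = 789.28 m.
1° of latitude spans πR/180 = 111317 m; at latitude φ, 1° of longitude spans that × cos φ = 87251.2 m, so Δλ = 789.28 / 87251.2 × 3600 = 32.566″.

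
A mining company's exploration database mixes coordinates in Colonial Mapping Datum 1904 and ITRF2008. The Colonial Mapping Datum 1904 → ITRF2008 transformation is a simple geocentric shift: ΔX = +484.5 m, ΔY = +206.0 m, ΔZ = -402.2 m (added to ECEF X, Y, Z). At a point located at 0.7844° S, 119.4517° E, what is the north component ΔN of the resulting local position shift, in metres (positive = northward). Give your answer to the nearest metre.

The local north axis is (−sin φ cos λ, −sin φ sin λ, cos φ), giving ΔN = -3.261 + 2.456 − 402.162 = -402.97 m.

ΔN = -403 m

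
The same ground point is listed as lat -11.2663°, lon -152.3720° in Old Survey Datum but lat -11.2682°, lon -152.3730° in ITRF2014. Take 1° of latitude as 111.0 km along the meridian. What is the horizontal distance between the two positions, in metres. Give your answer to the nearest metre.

237 m

Δφ = -11.2682° − -11.2663° = -0.0019°; Δλ = -152.3730° − -152.3720° = -0.0010°.
ΔN = Δφ × 111000 = -210.9 m; ΔE = Δλ × 111000 × cos(-11.2663°) = -0.0010 × 111000 × 0.980730 = -108.9 m.
Distance = √(ΔE² + ΔN²) = √((-108.9)² + (-210.9)²) = 237.3 m.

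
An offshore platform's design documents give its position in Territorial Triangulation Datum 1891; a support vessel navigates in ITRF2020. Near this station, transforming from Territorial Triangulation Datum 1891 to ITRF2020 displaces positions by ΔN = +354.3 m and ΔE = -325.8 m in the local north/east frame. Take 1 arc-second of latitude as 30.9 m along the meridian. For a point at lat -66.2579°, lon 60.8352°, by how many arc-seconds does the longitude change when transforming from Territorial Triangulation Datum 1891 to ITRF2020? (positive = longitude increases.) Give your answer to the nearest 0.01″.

Δλ = -26.19″

At latitude -66.2579°, cos φ = 0.402620.
1″ of longitude at this latitude = 30.90 × cos φ = 12.4410 m, so Δλ = -325.8 / 12.4410 = -26.188″.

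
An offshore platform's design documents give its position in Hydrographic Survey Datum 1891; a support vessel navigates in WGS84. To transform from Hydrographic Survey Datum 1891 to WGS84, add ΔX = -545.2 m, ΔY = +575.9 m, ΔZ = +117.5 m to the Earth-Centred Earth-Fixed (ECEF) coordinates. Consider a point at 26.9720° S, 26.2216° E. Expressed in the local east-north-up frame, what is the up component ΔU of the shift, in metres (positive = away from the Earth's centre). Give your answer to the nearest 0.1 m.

At φ = -26.9720°, λ = 26.2216°: sin φ = -0.453555, cos φ = 0.891228, sin λ = 0.441844, cos λ = 0.897092.
ΔU = cos φ cos λ·ΔX + cos φ sin λ·ΔY + sin φ·ΔZ = (0.891228)(0.897092)(-545.2) + (0.891228)(0.441844)(575.9) + (-0.453555)(117.5) = -262.41 m.

ΔU = -262.4 m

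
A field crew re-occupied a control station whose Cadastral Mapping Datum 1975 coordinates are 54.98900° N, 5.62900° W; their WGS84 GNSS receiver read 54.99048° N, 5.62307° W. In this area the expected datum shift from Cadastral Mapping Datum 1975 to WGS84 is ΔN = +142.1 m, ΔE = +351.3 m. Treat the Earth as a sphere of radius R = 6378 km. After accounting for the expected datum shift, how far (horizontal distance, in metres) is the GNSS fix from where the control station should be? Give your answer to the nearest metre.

36 m

Observed coordinate differences: Δφ = +0.00148°, Δλ = +0.00593°.
Converting to metres (1° lat = 111317 m, cos φ = 0.573734): observed ΔN = 164.7 m, observed ΔE = 378.7 m.
Subtracting the expected shift leaves a residual of 164.7 − (142.1) = 22.6 m north and 378.7 − (351.3) = 27.4 m east.
Residual distance = √(22.6² + 27.4²) = 35.6 m.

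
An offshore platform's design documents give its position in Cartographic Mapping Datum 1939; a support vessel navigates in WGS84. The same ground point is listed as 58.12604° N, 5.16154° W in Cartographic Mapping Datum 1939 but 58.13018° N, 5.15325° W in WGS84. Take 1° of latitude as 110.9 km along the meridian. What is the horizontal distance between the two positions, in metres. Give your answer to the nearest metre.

Δφ = 58.13018° − 58.12604° = +0.00414°; Δλ = -5.15325° − -5.16154° = +0.00829°.
ΔN = Δφ × 110900 = 459.1 m; ΔE = Δλ × 110900 × cos(58.12604°) = +0.00829 × 110900 × 0.528052 = 485.5 m.
Distance = √(ΔE² + ΔN²) = √(485.5² + 459.1²) = 668.2 m.

668 m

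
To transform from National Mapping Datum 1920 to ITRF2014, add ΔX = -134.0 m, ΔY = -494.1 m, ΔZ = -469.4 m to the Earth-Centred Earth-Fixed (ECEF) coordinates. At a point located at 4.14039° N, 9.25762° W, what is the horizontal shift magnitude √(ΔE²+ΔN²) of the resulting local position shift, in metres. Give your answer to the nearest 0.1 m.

At φ = 4.14039°, λ = -9.25762°: sin φ = 0.072201, cos φ = 0.997390, sin λ = -0.160874, cos λ = 0.986975.
ΔE = −sin λ·ΔX + cos λ·ΔY = −(-0.160874)·(-134.0) + (0.986975)·(-494.1) = -509.22 m.
ΔN = −sin φ cos λ·ΔX − sin φ sin λ·ΔY + cos φ·ΔZ = −(0.072201)(0.986975)(-134.0) − (0.072201)(-0.160874)(-494.1) + (0.997390)(-469.4) = -464.37 m.
Horizontal magnitude = √(ΔE² + ΔN²) = √((-509.22)² + (-464.37)²) = 689.16 m.

689.2 m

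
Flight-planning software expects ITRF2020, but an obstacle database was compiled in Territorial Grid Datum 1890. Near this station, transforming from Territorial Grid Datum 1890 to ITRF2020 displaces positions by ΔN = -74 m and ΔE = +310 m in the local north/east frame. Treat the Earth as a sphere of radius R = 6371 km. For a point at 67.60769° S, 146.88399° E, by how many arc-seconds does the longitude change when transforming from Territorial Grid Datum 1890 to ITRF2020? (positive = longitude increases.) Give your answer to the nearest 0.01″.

Δλ = 26.35″

At latitude -67.60769°, cos φ = 0.380946.
One radian of longitude at latitude φ spans R cos φ, so Δλ = ΔE / (R cos φ) = 310.0 / (6371000 × 0.380946) = 1.2773e-04 rad = 26.346″.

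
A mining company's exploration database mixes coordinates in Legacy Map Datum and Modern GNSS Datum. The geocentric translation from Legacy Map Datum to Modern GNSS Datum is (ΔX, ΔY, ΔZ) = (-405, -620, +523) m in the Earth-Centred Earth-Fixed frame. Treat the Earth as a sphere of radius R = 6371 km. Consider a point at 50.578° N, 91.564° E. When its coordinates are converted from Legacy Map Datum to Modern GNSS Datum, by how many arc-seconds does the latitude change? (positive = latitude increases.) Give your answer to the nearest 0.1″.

Δφ = 26.0″

sin φ = 0.772490, cos φ = 0.635027, sin λ = 0.999627, cos λ = -0.027294.
North component: ΔN = −sin φ cos λ·ΔX − sin φ sin λ·ΔY + cos φ·ΔZ = −(0.772490)(-0.027294)(-405) − (0.772490)(0.999627)(-620) + (0.635027)(523) = 802.35 m.
1° of latitude spans πR/180 = 111195 m, so Δφ = 802.35 / 111195 × 3600 = 25.976″.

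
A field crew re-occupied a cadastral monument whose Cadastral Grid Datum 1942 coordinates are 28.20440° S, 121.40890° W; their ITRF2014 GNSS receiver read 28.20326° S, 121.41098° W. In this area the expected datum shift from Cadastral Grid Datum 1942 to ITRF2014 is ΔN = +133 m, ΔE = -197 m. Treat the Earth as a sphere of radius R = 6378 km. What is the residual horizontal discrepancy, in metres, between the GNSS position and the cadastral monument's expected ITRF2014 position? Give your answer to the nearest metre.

9 m

Observed coordinate differences: Δφ = +0.00114°, Δλ = -0.00208°.
Converting to metres (1° lat = 111317 m, cos φ = 0.881267): observed ΔN = 126.9 m, observed ΔE = -204.0 m.
Subtracting the expected shift leaves a residual of 126.9 − (133) = -6.1 m north and -204.0 − (-197) = -7.0 m east.
Residual distance = √((-6.1)² + (-7.0)²) = 9.3 m.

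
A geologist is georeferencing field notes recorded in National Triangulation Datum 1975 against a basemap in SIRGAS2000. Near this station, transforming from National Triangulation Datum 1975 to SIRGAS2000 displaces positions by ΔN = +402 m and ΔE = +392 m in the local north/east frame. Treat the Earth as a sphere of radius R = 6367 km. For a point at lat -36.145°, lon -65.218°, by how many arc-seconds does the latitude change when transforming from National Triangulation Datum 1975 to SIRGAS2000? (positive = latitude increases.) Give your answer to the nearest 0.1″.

Δφ = 13.0″

On a sphere of radius R, 1 rad of latitude = R, so Δφ = ΔN / R = 402.0 / 6367000 = 6.3138e-05 rad = 13.023″.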